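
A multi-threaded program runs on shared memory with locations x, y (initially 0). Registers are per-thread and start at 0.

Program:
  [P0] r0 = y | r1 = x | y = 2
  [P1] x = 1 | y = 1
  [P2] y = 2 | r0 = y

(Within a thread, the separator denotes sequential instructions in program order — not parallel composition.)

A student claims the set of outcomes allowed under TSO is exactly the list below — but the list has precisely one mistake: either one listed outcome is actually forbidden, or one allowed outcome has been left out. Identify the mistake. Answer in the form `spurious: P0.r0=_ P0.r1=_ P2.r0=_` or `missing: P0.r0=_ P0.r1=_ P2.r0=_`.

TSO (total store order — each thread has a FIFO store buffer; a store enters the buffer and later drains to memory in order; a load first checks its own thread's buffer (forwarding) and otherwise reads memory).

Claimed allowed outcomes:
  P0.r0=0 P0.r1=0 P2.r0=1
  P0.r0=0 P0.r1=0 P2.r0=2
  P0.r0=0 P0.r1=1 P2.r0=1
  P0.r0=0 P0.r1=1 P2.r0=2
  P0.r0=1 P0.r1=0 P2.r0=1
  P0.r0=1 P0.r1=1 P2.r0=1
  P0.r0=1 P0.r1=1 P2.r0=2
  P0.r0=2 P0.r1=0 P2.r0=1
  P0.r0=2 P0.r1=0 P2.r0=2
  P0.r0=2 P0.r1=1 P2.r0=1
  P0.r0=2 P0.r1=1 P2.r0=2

spurious: P0.r0=1 P0.r1=0 P2.r0=1

outcome vector order: (P0.r0,P0.r1,P2.r0)
TSO (10): (0,0,1) (0,0,2) (0,1,1) (0,1,2) (1,1,1) (1,1,2) (2,0,1) (2,0,2) (2,1,1) (2,1,2)
claimed∖TSO = {(1,0,1)}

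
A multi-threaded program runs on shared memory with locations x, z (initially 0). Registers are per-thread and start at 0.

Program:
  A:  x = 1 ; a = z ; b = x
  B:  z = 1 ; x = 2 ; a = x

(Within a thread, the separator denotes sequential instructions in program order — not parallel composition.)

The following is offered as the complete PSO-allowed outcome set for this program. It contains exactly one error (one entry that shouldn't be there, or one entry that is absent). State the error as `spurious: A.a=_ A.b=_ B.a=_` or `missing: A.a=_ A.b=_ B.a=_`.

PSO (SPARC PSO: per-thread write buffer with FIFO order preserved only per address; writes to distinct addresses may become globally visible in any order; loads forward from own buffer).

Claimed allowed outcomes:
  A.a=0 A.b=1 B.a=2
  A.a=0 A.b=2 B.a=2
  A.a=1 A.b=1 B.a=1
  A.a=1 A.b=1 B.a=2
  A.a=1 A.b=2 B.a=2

missing: A.a=0 A.b=1 B.a=1

outcome vector order: (A.a,A.b,B.a)
PSO: 6 outcomes — {011 012 022 111 112 122}
PSO∖claimed = {011}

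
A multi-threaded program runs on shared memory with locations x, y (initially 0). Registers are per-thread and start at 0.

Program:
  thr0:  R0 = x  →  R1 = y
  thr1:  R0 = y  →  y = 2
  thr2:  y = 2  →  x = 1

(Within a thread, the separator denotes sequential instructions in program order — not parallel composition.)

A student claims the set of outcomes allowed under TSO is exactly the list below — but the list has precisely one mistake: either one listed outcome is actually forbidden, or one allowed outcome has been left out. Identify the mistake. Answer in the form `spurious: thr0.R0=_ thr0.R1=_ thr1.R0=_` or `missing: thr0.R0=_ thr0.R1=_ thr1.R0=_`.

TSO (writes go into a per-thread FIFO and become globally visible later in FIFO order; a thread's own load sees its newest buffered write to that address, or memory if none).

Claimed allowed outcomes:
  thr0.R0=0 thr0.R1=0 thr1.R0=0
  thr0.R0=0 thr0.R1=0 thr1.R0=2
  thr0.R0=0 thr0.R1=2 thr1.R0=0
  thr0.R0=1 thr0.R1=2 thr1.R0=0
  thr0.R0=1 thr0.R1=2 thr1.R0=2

outcome vector order: (thr0.R0,thr0.R1,thr1.R0)
TSO (6): 000; 002; 020; 022; 120; 122
TSO∖claimed = {022}

missing: thr0.R0=0 thr0.R1=2 thr1.R0=2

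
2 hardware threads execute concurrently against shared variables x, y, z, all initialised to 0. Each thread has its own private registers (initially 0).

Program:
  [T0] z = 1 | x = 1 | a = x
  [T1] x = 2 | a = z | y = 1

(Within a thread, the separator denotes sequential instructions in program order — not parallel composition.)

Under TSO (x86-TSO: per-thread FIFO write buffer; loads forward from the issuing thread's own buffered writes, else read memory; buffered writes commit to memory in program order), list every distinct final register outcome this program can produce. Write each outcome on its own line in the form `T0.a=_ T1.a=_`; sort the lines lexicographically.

outcome vector order: (T0.a,T1.a)
|TSO outcomes| = 4

T0.a=1 T1.a=0
T0.a=1 T1.a=1
T0.a=2 T1.a=0
T0.a=2 T1.a=1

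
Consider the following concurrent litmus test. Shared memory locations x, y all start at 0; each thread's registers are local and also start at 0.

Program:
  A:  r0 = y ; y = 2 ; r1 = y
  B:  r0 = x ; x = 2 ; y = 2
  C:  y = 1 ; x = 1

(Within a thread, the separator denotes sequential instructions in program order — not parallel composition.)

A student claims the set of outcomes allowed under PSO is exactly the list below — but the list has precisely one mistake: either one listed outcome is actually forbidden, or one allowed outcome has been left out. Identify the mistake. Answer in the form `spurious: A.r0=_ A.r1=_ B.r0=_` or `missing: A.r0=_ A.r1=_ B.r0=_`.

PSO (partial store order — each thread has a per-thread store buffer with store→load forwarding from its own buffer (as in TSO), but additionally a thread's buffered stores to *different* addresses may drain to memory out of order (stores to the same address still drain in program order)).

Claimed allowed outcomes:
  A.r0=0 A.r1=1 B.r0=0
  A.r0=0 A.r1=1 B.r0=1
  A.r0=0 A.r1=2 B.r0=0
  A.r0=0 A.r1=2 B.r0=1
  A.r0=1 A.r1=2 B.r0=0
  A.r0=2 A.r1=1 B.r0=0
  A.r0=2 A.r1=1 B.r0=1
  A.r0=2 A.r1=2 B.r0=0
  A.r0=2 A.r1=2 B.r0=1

outcome vector order: (A.r0,A.r1,B.r0)
PSO (10): 010 011 020 021 120 121 210 211 220 221
PSO∖claimed = {121}

missing: A.r0=1 A.r1=2 B.r0=1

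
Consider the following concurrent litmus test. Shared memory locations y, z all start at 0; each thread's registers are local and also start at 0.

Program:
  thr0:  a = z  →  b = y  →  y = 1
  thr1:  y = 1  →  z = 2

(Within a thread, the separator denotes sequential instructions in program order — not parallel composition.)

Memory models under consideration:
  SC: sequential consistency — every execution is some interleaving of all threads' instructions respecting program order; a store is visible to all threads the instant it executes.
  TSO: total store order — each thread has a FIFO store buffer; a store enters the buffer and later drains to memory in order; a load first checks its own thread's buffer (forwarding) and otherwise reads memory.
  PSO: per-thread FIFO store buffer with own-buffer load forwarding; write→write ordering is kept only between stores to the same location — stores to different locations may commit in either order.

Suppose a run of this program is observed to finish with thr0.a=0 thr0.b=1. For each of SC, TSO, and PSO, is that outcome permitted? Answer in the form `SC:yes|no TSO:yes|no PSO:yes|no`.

outcome vector order: (thr0.a,thr0.b)
under SC → (0,0) (0,1) (2,1)
under TSO → (0,0) (0,1) (2,1)
under PSO → (0,0) (0,1) (2,0) (2,1)
target (0,1) ∈ {SC,TSO,PSO}

SC:yes TSO:yes PSO:yes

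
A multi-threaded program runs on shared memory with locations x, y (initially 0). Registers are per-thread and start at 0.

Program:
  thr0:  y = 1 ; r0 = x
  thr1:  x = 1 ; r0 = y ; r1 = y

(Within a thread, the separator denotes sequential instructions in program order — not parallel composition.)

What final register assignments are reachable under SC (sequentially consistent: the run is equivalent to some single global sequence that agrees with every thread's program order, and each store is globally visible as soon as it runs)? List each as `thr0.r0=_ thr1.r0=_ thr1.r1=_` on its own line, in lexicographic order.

outcome vector order: (thr0.r0,thr1.r0,thr1.r1)
|SC outcomes| = 4

thr0.r0=0 thr1.r0=1 thr1.r1=1
thr0.r0=1 thr1.r0=0 thr1.r1=0
thr0.r0=1 thr1.r0=0 thr1.r1=1
thr0.r0=1 thr1.r0=1 thr1.r1=1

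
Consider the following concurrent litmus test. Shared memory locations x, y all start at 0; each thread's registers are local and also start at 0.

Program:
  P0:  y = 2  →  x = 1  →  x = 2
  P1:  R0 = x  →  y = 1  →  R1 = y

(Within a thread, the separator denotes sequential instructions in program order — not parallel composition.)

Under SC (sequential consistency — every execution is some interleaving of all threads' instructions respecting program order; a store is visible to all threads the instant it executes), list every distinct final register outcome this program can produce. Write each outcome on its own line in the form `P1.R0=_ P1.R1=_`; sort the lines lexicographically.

outcome vector order: (P1.R0,P1.R1)
|SC outcomes| = 4

P1.R0=0 P1.R1=1
P1.R0=0 P1.R1=2
P1.R0=1 P1.R1=1
P1.R0=2 P1.R1=1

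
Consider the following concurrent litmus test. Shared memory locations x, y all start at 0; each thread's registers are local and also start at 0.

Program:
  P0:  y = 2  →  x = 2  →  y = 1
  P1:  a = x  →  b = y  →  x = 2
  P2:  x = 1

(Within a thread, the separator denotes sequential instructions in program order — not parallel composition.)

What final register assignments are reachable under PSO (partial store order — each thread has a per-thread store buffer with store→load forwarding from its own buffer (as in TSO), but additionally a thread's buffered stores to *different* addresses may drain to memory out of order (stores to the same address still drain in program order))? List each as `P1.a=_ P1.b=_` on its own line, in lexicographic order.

outcome vector order: (P1.a,P1.b)
|PSO outcomes| = 9

P1.a=0 P1.b=0
P1.a=0 P1.b=1
P1.a=0 P1.b=2
P1.a=1 P1.b=0
P1.a=1 P1.b=1
P1.a=1 P1.b=2
P1.a=2 P1.b=0
P1.a=2 P1.b=1
P1.a=2 P1.b=2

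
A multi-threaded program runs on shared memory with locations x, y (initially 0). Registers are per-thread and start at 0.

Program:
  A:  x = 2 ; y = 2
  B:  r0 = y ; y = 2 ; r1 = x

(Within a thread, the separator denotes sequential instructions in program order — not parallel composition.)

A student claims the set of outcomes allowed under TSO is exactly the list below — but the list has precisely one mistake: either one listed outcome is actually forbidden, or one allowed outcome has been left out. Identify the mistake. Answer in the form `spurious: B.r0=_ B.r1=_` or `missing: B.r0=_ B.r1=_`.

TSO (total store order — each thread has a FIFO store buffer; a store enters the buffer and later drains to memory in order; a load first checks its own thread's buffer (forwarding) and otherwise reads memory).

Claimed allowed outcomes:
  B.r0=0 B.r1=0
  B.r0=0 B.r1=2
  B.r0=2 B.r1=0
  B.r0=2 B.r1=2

outcome vector order: (B.r0,B.r1)
[TSO] allowed = {0/0, 0/2, 2/2}
claimed∖TSO = {2/0}

spurious: B.r0=2 B.r1=0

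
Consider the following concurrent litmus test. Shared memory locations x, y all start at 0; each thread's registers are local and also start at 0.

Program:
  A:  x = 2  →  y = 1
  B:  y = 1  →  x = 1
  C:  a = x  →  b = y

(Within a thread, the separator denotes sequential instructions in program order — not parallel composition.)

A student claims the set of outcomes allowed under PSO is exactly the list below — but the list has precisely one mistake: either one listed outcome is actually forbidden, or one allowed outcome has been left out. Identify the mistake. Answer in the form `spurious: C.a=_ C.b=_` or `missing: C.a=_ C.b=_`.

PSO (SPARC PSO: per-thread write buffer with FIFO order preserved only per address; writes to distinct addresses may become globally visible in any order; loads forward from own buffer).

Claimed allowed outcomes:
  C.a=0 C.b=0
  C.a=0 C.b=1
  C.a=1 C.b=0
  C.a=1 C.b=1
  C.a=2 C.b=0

missing: C.a=2 C.b=1

outcome vector order: (C.a,C.b)
PSO: 6 outcomes — {0/0, 0/1, 1/0, 1/1, 2/0, 2/1}
PSO∖claimed = {2/1}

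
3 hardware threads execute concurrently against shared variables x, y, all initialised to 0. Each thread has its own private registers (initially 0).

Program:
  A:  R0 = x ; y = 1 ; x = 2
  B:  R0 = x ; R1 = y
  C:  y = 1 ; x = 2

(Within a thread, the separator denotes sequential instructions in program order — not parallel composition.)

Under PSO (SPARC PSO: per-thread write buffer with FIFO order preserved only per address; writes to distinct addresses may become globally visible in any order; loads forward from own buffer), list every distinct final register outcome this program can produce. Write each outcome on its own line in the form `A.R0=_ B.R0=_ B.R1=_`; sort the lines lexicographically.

A.R0=0 B.R0=0 B.R1=0
A.R0=0 B.R0=0 B.R1=1
A.R0=0 B.R0=2 B.R1=0
A.R0=0 B.R0=2 B.R1=1
A.R0=2 B.R0=0 B.R1=0
A.R0=2 B.R0=0 B.R1=1
A.R0=2 B.R0=2 B.R1=0
A.R0=2 B.R0=2 B.R1=1

outcome vector order: (A.R0,B.R0,B.R1)
|PSO outcomes| = 8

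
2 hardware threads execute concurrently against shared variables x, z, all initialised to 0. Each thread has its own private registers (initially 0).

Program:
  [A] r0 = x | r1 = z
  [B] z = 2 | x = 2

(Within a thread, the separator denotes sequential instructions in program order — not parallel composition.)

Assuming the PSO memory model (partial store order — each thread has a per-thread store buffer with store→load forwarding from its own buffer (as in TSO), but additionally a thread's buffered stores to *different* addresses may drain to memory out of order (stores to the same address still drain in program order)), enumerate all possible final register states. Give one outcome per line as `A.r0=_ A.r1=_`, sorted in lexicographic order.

A.r0=0 A.r1=0
A.r0=0 A.r1=2
A.r0=2 A.r1=0
A.r0=2 A.r1=2

outcome vector order: (A.r0,A.r1)
|PSO outcomes| = 4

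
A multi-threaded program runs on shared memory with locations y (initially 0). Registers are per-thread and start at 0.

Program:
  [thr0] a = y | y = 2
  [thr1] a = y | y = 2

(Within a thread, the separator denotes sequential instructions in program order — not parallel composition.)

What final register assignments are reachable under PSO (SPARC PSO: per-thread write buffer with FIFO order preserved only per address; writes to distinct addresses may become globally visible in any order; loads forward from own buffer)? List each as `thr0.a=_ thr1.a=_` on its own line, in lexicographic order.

outcome vector order: (thr0.a,thr1.a)
|PSO outcomes| = 3

thr0.a=0 thr1.a=0
thr0.a=0 thr1.a=2
thr0.a=2 thr1.a=0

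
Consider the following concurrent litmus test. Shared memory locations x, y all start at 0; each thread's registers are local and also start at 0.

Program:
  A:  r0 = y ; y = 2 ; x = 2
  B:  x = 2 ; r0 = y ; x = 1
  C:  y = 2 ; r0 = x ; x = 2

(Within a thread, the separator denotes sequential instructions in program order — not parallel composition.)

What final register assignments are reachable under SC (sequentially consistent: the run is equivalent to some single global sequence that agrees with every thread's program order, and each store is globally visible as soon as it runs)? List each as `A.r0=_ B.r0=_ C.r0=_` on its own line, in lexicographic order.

A.r0=0 B.r0=0 C.r0=1
A.r0=0 B.r0=0 C.r0=2
A.r0=0 B.r0=2 C.r0=0
A.r0=0 B.r0=2 C.r0=1
A.r0=0 B.r0=2 C.r0=2
A.r0=2 B.r0=0 C.r0=1
A.r0=2 B.r0=0 C.r0=2
A.r0=2 B.r0=2 C.r0=0
A.r0=2 B.r0=2 C.r0=1
A.r0=2 B.r0=2 C.r0=2

outcome vector order: (A.r0,B.r0,C.r0)
|SC outcomes| = 10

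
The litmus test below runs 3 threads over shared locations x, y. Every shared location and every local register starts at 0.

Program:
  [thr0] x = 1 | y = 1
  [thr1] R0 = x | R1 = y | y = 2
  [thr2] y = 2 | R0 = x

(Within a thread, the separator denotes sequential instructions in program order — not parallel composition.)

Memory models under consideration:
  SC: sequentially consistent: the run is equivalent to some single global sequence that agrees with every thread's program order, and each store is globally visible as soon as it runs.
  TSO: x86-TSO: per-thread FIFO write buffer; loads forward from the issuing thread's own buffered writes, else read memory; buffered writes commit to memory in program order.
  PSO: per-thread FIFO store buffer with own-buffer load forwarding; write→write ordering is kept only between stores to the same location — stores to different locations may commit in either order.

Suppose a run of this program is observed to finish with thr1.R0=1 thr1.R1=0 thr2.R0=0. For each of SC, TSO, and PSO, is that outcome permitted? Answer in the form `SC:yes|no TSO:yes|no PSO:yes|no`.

SC:no TSO:yes PSO:yes

outcome vector order: (thr1.R0,thr1.R1,thr2.R0)
SC (11): 0/0/0, 0/0/1, 0/1/0, 0/1/1, 0/2/0, 0/2/1, 1/0/1, 1/1/0, 1/1/1, 1/2/0, 1/2/1
TSO (12): 0/0/0, 0/0/1, 0/1/0, 0/1/1, 0/2/0, 0/2/1, 1/0/0, 1/0/1, 1/1/0, 1/1/1, 1/2/0, 1/2/1
PSO (12): 0/0/0, 0/0/1, 0/1/0, 0/1/1, 0/2/0, 0/2/1, 1/0/0, 1/0/1, 1/1/0, 1/1/1, 1/2/0, 1/2/1
target 1/0/0 ∈ {TSO,PSO}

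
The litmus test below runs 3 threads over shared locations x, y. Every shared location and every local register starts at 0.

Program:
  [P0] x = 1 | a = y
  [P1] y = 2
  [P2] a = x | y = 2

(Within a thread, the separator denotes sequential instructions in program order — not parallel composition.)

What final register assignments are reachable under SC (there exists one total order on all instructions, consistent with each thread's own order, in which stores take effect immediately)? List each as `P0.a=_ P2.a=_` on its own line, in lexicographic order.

outcome vector order: (P0.a,P2.a)
|SC outcomes| = 4

P0.a=0 P2.a=0
P0.a=0 P2.a=1
P0.a=2 P2.a=0
P0.a=2 P2.a=1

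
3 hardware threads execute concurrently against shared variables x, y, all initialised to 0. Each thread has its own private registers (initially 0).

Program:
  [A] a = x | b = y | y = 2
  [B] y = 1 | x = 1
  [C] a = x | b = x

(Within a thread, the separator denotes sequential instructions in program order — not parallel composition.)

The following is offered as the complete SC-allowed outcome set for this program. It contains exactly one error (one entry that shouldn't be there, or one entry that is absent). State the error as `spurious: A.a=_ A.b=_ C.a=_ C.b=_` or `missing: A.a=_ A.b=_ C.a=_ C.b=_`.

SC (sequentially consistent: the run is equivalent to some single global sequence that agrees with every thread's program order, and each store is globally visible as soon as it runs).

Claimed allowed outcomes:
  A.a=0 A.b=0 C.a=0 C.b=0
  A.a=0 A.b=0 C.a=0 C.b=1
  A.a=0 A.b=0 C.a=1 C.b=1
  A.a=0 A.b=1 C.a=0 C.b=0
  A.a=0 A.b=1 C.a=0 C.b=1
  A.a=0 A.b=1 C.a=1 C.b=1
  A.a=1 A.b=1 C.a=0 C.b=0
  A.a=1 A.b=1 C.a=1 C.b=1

missing: A.a=1 A.b=1 C.a=0 C.b=1

outcome vector order: (A.a,A.b,C.a,C.b)
under SC → <0 0 0 0> <0 0 0 1> <0 0 1 1> <0 1 0 0> <0 1 0 1> <0 1 1 1> <1 1 0 0> <1 1 0 1> <1 1 1 1>
SC∖claimed = {<1 1 0 1>}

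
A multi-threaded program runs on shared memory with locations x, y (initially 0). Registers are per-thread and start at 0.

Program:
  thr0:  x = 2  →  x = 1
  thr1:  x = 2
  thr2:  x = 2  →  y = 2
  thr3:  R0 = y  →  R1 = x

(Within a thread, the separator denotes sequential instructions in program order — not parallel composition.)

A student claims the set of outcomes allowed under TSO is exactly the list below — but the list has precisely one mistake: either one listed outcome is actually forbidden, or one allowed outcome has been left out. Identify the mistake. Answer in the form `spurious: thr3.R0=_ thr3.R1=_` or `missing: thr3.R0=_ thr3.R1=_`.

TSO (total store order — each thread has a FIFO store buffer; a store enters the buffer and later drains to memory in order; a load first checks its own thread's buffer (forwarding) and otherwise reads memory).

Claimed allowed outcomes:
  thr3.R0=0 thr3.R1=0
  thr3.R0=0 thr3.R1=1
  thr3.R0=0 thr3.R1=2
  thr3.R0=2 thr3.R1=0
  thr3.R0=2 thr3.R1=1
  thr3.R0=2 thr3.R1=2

outcome vector order: (thr3.R0,thr3.R1)
TSO (5): 0/0 0/1 0/2 2/1 2/2
claimed∖TSO = {2/0}

spurious: thr3.R0=2 thr3.R1=0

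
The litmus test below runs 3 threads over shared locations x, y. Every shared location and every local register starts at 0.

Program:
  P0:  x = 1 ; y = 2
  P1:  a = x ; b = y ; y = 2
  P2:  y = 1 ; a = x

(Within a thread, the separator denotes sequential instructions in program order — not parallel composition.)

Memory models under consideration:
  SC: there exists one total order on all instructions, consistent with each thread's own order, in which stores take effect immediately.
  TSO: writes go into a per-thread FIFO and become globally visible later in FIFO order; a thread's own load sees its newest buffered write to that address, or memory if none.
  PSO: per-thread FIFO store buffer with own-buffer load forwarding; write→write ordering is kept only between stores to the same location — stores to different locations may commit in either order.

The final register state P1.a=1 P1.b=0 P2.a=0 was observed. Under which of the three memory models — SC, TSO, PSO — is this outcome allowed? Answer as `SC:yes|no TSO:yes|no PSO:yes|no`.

outcome vector order: (P1.a,P1.b,P2.a)
SC: 11 outcomes — {0/0/0; 0/0/1; 0/1/0; 0/1/1; 0/2/0; 0/2/1; 1/0/1; 1/1/0; 1/1/1; 1/2/0; 1/2/1}
TSO: 12 outcomes — {0/0/0; 0/0/1; 0/1/0; 0/1/1; 0/2/0; 0/2/1; 1/0/0; 1/0/1; 1/1/0; 1/1/1; 1/2/0; 1/2/1}
PSO: 12 outcomes — {0/0/0; 0/0/1; 0/1/0; 0/1/1; 0/2/0; 0/2/1; 1/0/0; 1/0/1; 1/1/0; 1/1/1; 1/2/0; 1/2/1}
target 1/0/0 ∈ {TSO,PSO}

SC:no TSO:yes PSO:yes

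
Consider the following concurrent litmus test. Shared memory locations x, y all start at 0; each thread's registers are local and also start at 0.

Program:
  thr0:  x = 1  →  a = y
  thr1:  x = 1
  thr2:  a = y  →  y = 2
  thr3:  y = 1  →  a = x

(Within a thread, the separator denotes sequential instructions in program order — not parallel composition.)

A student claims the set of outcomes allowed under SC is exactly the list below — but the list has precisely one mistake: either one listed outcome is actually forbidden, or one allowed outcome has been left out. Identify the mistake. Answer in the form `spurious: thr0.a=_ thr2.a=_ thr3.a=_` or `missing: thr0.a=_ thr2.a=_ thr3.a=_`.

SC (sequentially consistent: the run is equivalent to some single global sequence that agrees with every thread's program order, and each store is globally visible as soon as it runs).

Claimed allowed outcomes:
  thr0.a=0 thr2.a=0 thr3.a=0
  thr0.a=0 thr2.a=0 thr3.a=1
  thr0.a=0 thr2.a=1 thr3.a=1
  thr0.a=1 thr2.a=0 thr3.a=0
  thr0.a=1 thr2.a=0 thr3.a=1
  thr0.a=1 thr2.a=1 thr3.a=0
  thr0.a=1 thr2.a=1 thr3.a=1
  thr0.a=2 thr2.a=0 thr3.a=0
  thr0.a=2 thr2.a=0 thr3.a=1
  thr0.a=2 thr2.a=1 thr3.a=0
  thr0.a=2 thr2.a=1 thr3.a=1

outcome vector order: (thr0.a,thr2.a,thr3.a)
[SC] allowed = {(0,0,1); (0,1,1); (1,0,0); (1,0,1); (1,1,0); (1,1,1); (2,0,0); (2,0,1); (2,1,0); (2,1,1)}
claimed∖SC = {(0,0,0)}

spurious: thr0.a=0 thr2.a=0 thr3.a=0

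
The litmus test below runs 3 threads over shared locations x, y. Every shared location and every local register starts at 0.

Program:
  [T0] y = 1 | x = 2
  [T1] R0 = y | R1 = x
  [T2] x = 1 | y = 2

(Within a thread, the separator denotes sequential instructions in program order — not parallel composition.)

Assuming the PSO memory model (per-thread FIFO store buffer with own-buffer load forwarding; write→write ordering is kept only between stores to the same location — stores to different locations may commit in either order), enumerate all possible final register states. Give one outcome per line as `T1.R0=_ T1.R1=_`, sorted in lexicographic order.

outcome vector order: (T1.R0,T1.R1)
|PSO outcomes| = 9

T1.R0=0 T1.R1=0
T1.R0=0 T1.R1=1
T1.R0=0 T1.R1=2
T1.R0=1 T1.R1=0
T1.R0=1 T1.R1=1
T1.R0=1 T1.R1=2
T1.R0=2 T1.R1=0
T1.R0=2 T1.R1=1
T1.R0=2 T1.R1=2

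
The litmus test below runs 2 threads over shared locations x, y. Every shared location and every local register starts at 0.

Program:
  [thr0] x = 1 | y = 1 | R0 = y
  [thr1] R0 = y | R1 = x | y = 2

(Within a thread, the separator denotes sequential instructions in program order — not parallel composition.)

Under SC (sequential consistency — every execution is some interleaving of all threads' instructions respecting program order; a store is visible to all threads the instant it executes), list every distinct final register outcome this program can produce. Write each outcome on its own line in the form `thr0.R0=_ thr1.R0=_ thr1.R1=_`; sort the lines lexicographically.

thr0.R0=1 thr1.R0=0 thr1.R1=0
thr0.R0=1 thr1.R0=0 thr1.R1=1
thr0.R0=1 thr1.R0=1 thr1.R1=1
thr0.R0=2 thr1.R0=0 thr1.R1=0
thr0.R0=2 thr1.R0=0 thr1.R1=1
thr0.R0=2 thr1.R0=1 thr1.R1=1

outcome vector order: (thr0.R0,thr1.R0,thr1.R1)
|SC outcomes| = 6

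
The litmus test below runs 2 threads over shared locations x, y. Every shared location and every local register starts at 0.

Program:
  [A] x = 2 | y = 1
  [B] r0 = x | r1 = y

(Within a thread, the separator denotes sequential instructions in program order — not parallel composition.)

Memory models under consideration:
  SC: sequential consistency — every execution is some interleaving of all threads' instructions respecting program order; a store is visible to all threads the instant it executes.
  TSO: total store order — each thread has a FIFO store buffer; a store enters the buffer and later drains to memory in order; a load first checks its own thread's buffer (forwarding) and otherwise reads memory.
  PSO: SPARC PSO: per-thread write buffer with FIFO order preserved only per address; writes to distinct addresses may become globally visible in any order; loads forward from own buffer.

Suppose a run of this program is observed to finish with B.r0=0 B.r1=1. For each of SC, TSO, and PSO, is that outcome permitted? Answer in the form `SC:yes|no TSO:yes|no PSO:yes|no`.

SC:yes TSO:yes PSO:yes

outcome vector order: (B.r0,B.r1)
[SC] allowed = {00 01 20 21}
[TSO] allowed = {00 01 20 21}
[PSO] allowed = {00 01 20 21}
target 01 ∈ {SC,TSO,PSO}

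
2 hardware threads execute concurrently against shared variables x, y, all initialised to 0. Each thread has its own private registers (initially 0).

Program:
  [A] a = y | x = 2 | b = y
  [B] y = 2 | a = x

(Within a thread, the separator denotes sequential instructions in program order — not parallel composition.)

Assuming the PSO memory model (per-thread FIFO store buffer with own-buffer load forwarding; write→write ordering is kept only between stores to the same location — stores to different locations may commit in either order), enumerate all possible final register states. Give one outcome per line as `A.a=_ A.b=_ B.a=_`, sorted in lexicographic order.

A.a=0 A.b=0 B.a=0
A.a=0 A.b=0 B.a=2
A.a=0 A.b=2 B.a=0
A.a=0 A.b=2 B.a=2
A.a=2 A.b=2 B.a=0
A.a=2 A.b=2 B.a=2

outcome vector order: (A.a,A.b,B.a)
|PSO outcomes| = 6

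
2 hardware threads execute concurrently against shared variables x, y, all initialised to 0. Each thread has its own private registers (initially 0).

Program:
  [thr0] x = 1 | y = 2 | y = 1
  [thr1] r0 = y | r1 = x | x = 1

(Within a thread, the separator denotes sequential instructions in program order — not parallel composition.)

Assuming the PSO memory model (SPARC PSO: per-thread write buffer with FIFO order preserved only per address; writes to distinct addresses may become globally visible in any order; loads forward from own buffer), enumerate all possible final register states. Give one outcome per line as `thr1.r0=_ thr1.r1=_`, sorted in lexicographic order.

thr1.r0=0 thr1.r1=0
thr1.r0=0 thr1.r1=1
thr1.r0=1 thr1.r1=0
thr1.r0=1 thr1.r1=1
thr1.r0=2 thr1.r1=0
thr1.r0=2 thr1.r1=1

outcome vector order: (thr1.r0,thr1.r1)
|PSO outcomes| = 6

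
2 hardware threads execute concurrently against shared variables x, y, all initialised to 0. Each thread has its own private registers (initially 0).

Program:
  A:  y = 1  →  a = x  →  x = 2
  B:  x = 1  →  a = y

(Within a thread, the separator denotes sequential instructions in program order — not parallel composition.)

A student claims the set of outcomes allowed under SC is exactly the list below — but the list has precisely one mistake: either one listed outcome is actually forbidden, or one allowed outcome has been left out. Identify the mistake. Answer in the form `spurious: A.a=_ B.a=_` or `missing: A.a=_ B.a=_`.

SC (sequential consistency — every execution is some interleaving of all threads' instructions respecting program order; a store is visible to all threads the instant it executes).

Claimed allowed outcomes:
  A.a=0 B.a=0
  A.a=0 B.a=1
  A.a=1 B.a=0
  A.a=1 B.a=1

spurious: A.a=0 B.a=0

outcome vector order: (A.a,B.a)
under SC → 01, 10, 11
claimed∖SC = {00}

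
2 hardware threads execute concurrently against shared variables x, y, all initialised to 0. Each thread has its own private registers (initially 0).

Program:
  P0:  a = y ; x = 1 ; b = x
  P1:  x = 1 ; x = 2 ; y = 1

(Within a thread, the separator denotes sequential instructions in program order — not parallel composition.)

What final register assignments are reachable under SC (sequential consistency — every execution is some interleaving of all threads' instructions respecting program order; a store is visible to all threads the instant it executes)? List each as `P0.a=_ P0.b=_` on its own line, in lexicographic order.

outcome vector order: (P0.a,P0.b)
|SC outcomes| = 3

P0.a=0 P0.b=1
P0.a=0 P0.b=2
P0.a=1 P0.b=1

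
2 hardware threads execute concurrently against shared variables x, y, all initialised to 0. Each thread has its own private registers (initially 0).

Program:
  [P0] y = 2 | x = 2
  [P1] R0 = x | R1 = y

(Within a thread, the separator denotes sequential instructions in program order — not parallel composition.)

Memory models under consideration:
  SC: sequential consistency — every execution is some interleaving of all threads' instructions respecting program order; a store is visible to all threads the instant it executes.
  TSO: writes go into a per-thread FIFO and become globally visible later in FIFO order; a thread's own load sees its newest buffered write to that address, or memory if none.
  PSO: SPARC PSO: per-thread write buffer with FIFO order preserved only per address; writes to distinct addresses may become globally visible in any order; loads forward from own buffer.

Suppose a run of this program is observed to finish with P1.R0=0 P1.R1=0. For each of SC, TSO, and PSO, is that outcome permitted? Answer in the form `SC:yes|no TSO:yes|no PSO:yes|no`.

SC:yes TSO:yes PSO:yes

outcome vector order: (P1.R0,P1.R1)
SC (3): (0,0), (0,2), (2,2)
TSO (3): (0,0), (0,2), (2,2)
PSO (4): (0,0), (0,2), (2,0), (2,2)
target (0,0) ∈ {SC,TSO,PSO}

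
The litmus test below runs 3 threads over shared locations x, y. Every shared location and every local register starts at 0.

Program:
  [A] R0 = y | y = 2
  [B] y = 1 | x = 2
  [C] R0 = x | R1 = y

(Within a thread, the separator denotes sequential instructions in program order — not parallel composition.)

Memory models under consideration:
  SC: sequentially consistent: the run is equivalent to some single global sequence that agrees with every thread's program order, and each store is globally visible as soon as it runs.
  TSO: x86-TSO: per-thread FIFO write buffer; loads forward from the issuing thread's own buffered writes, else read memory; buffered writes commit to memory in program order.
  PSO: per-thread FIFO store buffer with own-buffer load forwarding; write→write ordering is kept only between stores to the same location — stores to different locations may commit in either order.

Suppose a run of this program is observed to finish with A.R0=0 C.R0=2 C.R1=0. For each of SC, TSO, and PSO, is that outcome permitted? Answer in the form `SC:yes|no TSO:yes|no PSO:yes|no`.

SC:no TSO:no PSO:yes

outcome vector order: (A.R0,C.R0,C.R1)
[SC] allowed = {<0 0 0>, <0 0 1>, <0 0 2>, <0 2 1>, <0 2 2>, <1 0 0>, <1 0 1>, <1 0 2>, <1 2 1>, <1 2 2>}
[TSO] allowed = {<0 0 0>, <0 0 1>, <0 0 2>, <0 2 1>, <0 2 2>, <1 0 0>, <1 0 1>, <1 0 2>, <1 2 1>, <1 2 2>}
[PSO] allowed = {<0 0 0>, <0 0 1>, <0 0 2>, <0 2 0>, <0 2 1>, <0 2 2>, <1 0 0>, <1 0 1>, <1 0 2>, <1 2 0>, <1 2 1>, <1 2 2>}
target <0 2 0> ∈ {PSO}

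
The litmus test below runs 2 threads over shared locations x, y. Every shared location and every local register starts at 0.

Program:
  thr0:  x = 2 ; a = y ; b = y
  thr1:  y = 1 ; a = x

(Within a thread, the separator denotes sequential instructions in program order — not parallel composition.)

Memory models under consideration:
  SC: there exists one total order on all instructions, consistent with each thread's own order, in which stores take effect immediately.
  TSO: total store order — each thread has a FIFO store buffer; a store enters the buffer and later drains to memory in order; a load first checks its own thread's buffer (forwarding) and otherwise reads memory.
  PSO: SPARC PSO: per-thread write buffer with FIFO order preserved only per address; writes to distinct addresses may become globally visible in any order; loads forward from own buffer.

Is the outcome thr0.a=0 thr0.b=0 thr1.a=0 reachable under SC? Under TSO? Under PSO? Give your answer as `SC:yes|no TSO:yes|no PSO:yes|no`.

outcome vector order: (thr0.a,thr0.b,thr1.a)
under SC → <0 0 2>; <0 1 2>; <1 1 0>; <1 1 2>
under TSO → <0 0 0>; <0 0 2>; <0 1 0>; <0 1 2>; <1 1 0>; <1 1 2>
under PSO → <0 0 0>; <0 0 2>; <0 1 0>; <0 1 2>; <1 1 0>; <1 1 2>
target <0 0 0> ∈ {TSO,PSO}

SC:no TSO:yes PSO:yes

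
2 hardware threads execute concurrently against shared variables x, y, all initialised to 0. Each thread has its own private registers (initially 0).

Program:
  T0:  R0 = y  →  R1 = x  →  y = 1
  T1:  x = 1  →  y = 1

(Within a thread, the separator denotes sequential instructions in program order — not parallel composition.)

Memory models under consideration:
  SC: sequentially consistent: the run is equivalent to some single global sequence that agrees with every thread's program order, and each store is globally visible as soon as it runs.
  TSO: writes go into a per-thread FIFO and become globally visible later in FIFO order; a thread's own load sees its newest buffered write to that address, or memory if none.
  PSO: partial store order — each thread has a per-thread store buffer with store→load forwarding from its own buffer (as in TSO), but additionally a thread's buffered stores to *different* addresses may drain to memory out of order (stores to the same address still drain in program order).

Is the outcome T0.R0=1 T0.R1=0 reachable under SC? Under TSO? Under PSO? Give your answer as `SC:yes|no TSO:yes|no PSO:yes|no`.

SC:no TSO:no PSO:yes

outcome vector order: (T0.R0,T0.R1)
[SC] allowed = {(0,0), (0,1), (1,1)}
[TSO] allowed = {(0,0), (0,1), (1,1)}
[PSO] allowed = {(0,0), (0,1), (1,0), (1,1)}
target (1,0) ∈ {PSO}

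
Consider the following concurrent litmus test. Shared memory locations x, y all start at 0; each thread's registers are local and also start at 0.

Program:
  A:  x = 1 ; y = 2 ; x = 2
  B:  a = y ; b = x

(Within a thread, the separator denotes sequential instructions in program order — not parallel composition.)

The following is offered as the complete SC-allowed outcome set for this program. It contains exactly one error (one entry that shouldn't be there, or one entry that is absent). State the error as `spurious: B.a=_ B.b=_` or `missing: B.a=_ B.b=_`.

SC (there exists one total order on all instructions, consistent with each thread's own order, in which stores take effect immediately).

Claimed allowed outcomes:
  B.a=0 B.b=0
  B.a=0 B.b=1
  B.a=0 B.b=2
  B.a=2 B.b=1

outcome vector order: (B.a,B.b)
SC: 5 outcomes — {<0 0>; <0 1>; <0 2>; <2 1>; <2 2>}
SC∖claimed = {<2 2>}

missing: B.a=2 B.b=2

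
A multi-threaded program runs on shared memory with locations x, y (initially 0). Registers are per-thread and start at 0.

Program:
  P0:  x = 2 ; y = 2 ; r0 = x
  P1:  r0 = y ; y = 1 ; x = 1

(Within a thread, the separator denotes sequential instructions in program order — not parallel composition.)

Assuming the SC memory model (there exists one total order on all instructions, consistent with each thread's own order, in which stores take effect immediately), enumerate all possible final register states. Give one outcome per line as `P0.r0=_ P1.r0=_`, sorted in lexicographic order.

outcome vector order: (P0.r0,P1.r0)
|SC outcomes| = 4

P0.r0=1 P1.r0=0
P0.r0=1 P1.r0=2
P0.r0=2 P1.r0=0
P0.r0=2 P1.r0=2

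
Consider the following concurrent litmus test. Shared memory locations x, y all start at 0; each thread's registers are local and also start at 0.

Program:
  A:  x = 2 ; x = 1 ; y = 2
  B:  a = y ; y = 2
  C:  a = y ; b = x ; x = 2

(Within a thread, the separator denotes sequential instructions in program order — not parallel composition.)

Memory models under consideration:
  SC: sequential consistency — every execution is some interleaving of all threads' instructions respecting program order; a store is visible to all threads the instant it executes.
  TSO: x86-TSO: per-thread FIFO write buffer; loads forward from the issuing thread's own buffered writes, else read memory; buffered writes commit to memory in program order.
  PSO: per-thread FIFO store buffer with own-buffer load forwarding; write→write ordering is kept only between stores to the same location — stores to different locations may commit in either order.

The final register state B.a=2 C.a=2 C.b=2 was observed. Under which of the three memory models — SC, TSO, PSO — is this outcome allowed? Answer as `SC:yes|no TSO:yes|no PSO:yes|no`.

outcome vector order: (B.a,C.a,C.b)
SC: 10 outcomes — {0/0/0; 0/0/1; 0/0/2; 0/2/0; 0/2/1; 0/2/2; 2/0/0; 2/0/1; 2/0/2; 2/2/1}
TSO: 10 outcomes — {0/0/0; 0/0/1; 0/0/2; 0/2/0; 0/2/1; 0/2/2; 2/0/0; 2/0/1; 2/0/2; 2/2/1}
PSO: 12 outcomes — {0/0/0; 0/0/1; 0/0/2; 0/2/0; 0/2/1; 0/2/2; 2/0/0; 2/0/1; 2/0/2; 2/2/0; 2/2/1; 2/2/2}
target 2/2/2 ∈ {PSO}

SC:no TSO:no PSO:yes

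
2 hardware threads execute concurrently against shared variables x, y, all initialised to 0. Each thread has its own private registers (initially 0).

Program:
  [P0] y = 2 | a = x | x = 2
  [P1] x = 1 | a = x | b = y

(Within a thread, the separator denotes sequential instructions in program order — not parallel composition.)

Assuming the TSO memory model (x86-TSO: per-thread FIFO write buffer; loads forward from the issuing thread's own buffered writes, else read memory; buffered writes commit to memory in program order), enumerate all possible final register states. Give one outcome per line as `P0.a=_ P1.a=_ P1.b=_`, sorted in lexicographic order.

P0.a=0 P1.a=1 P1.b=0
P0.a=0 P1.a=1 P1.b=2
P0.a=0 P1.a=2 P1.b=2
P0.a=1 P1.a=1 P1.b=0
P0.a=1 P1.a=1 P1.b=2
P0.a=1 P1.a=2 P1.b=2

outcome vector order: (P0.a,P1.a,P1.b)
|TSO outcomes| = 6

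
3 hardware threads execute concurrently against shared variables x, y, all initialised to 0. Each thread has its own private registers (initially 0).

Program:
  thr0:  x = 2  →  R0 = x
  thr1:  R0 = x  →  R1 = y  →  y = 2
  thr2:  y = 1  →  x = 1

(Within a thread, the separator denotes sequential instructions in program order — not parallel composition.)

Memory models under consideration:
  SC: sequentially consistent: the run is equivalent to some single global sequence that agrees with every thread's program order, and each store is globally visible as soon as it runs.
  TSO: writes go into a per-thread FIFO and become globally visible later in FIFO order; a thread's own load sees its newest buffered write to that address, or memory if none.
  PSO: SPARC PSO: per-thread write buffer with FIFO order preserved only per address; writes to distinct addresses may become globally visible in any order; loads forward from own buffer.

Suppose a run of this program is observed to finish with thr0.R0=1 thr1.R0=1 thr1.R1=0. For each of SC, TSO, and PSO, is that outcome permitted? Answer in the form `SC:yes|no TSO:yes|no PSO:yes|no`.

SC:no TSO:no PSO:yes

outcome vector order: (thr0.R0,thr1.R0,thr1.R1)
under SC → (1,0,0) (1,0,1) (1,1,1) (1,2,0) (1,2,1) (2,0,0) (2,0,1) (2,1,1) (2,2,0) (2,2,1)
under TSO → (1,0,0) (1,0,1) (1,1,1) (1,2,0) (1,2,1) (2,0,0) (2,0,1) (2,1,1) (2,2,0) (2,2,1)
under PSO → (1,0,0) (1,0,1) (1,1,0) (1,1,1) (1,2,0) (1,2,1) (2,0,0) (2,0,1) (2,1,0) (2,1,1) (2,2,0) (2,2,1)
target (1,1,0) ∈ {PSO}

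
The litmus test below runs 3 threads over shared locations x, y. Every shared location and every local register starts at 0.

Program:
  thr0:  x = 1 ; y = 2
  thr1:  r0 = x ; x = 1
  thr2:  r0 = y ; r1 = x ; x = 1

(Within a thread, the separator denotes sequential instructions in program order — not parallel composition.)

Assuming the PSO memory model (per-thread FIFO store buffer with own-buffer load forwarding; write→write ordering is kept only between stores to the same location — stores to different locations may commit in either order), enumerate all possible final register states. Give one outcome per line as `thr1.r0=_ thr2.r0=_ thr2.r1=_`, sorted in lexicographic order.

thr1.r0=0 thr2.r0=0 thr2.r1=0
thr1.r0=0 thr2.r0=0 thr2.r1=1
thr1.r0=0 thr2.r0=2 thr2.r1=0
thr1.r0=0 thr2.r0=2 thr2.r1=1
thr1.r0=1 thr2.r0=0 thr2.r1=0
thr1.r0=1 thr2.r0=0 thr2.r1=1
thr1.r0=1 thr2.r0=2 thr2.r1=0
thr1.r0=1 thr2.r0=2 thr2.r1=1

outcome vector order: (thr1.r0,thr2.r0,thr2.r1)
|PSO outcomes| = 8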